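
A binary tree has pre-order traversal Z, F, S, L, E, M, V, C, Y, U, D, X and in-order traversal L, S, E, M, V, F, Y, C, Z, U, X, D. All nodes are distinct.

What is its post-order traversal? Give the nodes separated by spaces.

The first element of pre-order is the root; it splits in-order into left and right subtrees.
Root Z: left subtree has 8 nodes {L, S, E, M, V, F, Y, C}, right has 3 {U, X, D}.
  Root F: left subtree has 5 nodes {L, S, E, M, V}, right has 2 {Y, C}.
    Root S: left subtree has 1 node {L}, right has 3 {E, M, V}.
      Root E: left subtree has 0 nodes { }, right has 2 {M, V}.
        Root M: left subtree has 0 nodes { }, right has 1 {V}.
    Root C: left subtree has 1 node {Y}, right has 0 { }.
  Root U: left subtree has 0 nodes { }, right has 2 {X, D}.
    Root D: left subtree has 1 node {X}, right has 0 { }.

L V M E S Y C F X D U Z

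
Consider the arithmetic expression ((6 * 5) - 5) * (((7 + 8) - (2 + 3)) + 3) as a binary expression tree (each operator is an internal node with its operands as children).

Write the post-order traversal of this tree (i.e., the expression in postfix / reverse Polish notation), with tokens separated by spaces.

6 5 * 5 - 7 8 + 2 3 + - 3 + *

Post-order on an expression tree gives postfix notation: for each operator, emit left operand, right operand, then the operator.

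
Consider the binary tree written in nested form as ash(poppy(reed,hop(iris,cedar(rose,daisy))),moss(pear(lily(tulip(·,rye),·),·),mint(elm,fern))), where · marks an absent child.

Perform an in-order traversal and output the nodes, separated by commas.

In-order visits the left subtree, then the node, then the right subtree.
At ash: go left to poppy.
  At poppy: go left to reed.
    reed is a leaf — visit reed.
  Visit poppy.
  At poppy: go right to hop.
    At hop: go left to iris.
      iris is a leaf — visit iris.
    Visit hop.
    At hop: go right to cedar.
      At cedar: go left to rose.
        rose is a leaf — visit rose.
      Visit cedar.
      At cedar: go right to daisy.
        daisy is a leaf — visit daisy.
Visit ash.
At ash: go right to moss.
  At moss: go left to pear.
    At pear: go left to lily.
      At lily: go left to tulip.
        At tulip: no left child.
        Visit tulip.
        At tulip: go right to rye.
          rye is a leaf — visit rye.
      Visit lily.
      At lily: no right child.
    Visit pear.
    At pear: no right child.
  Visit moss.
  At moss: go right to mint.
    At mint: go left to elm.
      elm is a leaf — visit elm.
    Visit mint.
    At mint: go right to fern.
      fern is a leaf — visit fern.

reed, poppy, iris, hop, rose, cedar, daisy, ash, tulip, rye, lily, pear, moss, elm, mint, fern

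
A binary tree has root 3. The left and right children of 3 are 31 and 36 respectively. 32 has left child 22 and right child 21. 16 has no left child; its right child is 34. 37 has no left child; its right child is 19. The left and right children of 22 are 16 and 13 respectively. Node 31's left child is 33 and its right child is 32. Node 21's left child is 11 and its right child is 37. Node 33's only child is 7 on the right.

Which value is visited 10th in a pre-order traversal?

Pre-order visits the node, then its left subtree, then its right subtree.
Visit 3.
At 3: go left to 31.
  Visit 31.
  At 31: go left to 33.
    Visit 33.
    At 33: no left child.
    At 33: go right to 7.
      7 is a leaf — visit 7.
  At 31: go right to 32.
    Visit 32.
    At 32: go left to 22.
      Visit 22.
      At 22: go left to 16.
        Visit 16.
        At 16: no left child.
        At 16: go right to 34.
          34 is a leaf — visit 34.
      At 22: go right to 13.
        13 is a leaf — visit 13.
    At 32: go right to 21.
      Visit 21.
      At 21: go left to 11.
        11 is a leaf — visit 11.
      At 21: go right to 37.
        Visit 37.
        At 37: no left child.
        At 37: go right to 19.
          19 is a leaf — visit 19.
At 3: go right to 36.
  36 is a leaf — visit 36.
Full pre-order sequence: 3, 31, 33, 7, 32, 22, 16, 34, 13, 21, 11, 37, 19, 36.

21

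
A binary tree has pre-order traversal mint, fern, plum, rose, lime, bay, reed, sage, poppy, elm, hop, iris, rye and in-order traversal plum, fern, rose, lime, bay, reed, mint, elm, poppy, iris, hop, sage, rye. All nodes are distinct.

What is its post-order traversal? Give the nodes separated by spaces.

plum reed bay lime rose fern elm iris hop poppy rye sage mint

The first element of pre-order is the root; it splits in-order into left and right subtrees.
Root mint: left subtree has 6 nodes {plum, fern, rose, lime, bay, reed}, right has 6 {elm, poppy, iris, hop, sage, rye}.
  Root fern: left subtree has 1 node {plum}, right has 4 {rose, lime, bay, reed}.
    Root rose: left subtree has 0 nodes { }, right has 3 {lime, bay, reed}.
      Root lime: left subtree has 0 nodes { }, right has 2 {bay, reed}.
        Root bay: left subtree has 0 nodes { }, right has 1 {reed}.
  Root sage: left subtree has 4 nodes {elm, poppy, iris, hop}, right has 1 {rye}.
    Root poppy: left subtree has 1 node {elm}, right has 2 {iris, hop}.
      Root hop: left subtree has 1 node {iris}, right has 0 { }.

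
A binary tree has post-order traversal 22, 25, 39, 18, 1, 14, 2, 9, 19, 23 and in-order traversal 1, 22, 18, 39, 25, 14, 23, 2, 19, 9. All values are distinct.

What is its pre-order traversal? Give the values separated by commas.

23, 14, 1, 18, 22, 39, 25, 19, 2, 9

The last element of post-order is the root; it splits in-order into left and right subtrees.
Root 23: left subtree has 6 nodes {1, 22, 18, 39, 25, 14}, right has 3 {2, 19, 9}.
  Root 14: left subtree has 5 nodes {1, 22, 18, 39, 25}, right has 0 { }.
    Root 1: left subtree has 0 nodes { }, right has 4 {22, 18, 39, 25}.
      Root 18: left subtree has 1 node {22}, right has 2 {39, 25}.
        Root 39: left subtree has 0 nodes { }, right has 1 {25}.
  Root 19: left subtree has 1 node {2}, right has 1 {9}.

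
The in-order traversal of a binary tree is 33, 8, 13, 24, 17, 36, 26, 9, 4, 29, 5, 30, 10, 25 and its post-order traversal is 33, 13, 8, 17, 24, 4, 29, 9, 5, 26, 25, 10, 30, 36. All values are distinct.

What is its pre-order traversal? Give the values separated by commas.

The last element of post-order is the root; it splits in-order into left and right subtrees.
Root 36: left subtree has 5 nodes {33, 8, 13, 24, 17}, right has 8 {26, 9, 4, 29, 5, 30, 10, 25}.
  Root 24: left subtree has 3 nodes {33, 8, 13}, right has 1 {17}.
    Root 8: left subtree has 1 node {33}, right has 1 {13}.
  Root 30: left subtree has 5 nodes {26, 9, 4, 29, 5}, right has 2 {10, 25}.
    Root 26: left subtree has 0 nodes { }, right has 4 {9, 4, 29, 5}.
      Root 5: left subtree has 3 nodes {9, 4, 29}, right has 0 { }.
        Root 9: left subtree has 0 nodes { }, right has 2 {4, 29}.
          Root 29: left subtree has 1 node {4}, right has 0 { }.
    Root 10: left subtree has 0 nodes { }, right has 1 {25}.

36, 24, 8, 33, 13, 17, 30, 26, 5, 9, 29, 4, 10, 25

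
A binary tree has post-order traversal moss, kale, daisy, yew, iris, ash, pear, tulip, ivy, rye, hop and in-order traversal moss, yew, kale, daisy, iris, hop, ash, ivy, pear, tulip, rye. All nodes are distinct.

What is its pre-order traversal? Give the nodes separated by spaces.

hop iris yew moss daisy kale rye ivy ash tulip pear

The last element of post-order is the root; it splits in-order into left and right subtrees.
Root hop: left subtree has 5 nodes {moss, yew, kale, daisy, iris}, right has 5 {ash, ivy, pear, tulip, rye}.
  Root iris: left subtree has 4 nodes {moss, yew, kale, daisy}, right has 0 { }.
    Root yew: left subtree has 1 node {moss}, right has 2 {kale, daisy}.
      Root daisy: left subtree has 1 node {kale}, right has 0 { }.
  Root rye: left subtree has 4 nodes {ash, ivy, pear, tulip}, right has 0 { }.
    Root ivy: left subtree has 1 node {ash}, right has 2 {pear, tulip}.
      Root tulip: left subtree has 1 node {pear}, right has 0 { }.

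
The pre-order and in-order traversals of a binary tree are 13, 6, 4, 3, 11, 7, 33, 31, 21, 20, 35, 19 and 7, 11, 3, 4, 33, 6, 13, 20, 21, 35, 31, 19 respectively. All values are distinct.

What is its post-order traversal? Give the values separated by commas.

7, 11, 3, 33, 4, 6, 20, 35, 21, 19, 31, 13

The first element of pre-order is the root; it splits in-order into left and right subtrees.
Root 13: left subtree has 6 nodes {7, 11, 3, 4, 33, 6}, right has 5 {20, 21, 35, 31, 19}.
  Root 6: left subtree has 5 nodes {7, 11, 3, 4, 33}, right has 0 { }.
    Root 4: left subtree has 3 nodes {7, 11, 3}, right has 1 {33}.
      Root 3: left subtree has 2 nodes {7, 11}, right has 0 { }.
        Root 11: left subtree has 1 node {7}, right has 0 { }.
  Root 31: left subtree has 3 nodes {20, 21, 35}, right has 1 {19}.
    Root 21: left subtree has 1 node {20}, right has 1 {35}.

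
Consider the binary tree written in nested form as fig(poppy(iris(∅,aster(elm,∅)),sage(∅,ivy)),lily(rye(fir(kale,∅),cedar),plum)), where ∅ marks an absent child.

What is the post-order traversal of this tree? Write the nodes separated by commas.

Post-order visits the left subtree, then the right subtree, then the node.
At fig: go left to poppy.
  At poppy: go left to iris.
    At iris: no left child.
    At iris: go right to aster.
      At aster: go left to elm.
        elm is a leaf — visit elm.
      At aster: no right child.
      Visit aster.
    Visit iris.
  At poppy: go right to sage.
    At sage: no left child.
    At sage: go right to ivy.
      ivy is a leaf — visit ivy.
    Visit sage.
  Visit poppy.
At fig: go right to lily.
  At lily: go left to rye.
    At rye: go left to fir.
      At fir: go left to kale.
        kale is a leaf — visit kale.
      At fir: no right child.
      Visit fir.
    At rye: go right to cedar.
      cedar is a leaf — visit cedar.
    Visit rye.
  At lily: go right to plum.
    plum is a leaf — visit plum.
  Visit lily.
Visit fig.

elm, aster, iris, ivy, sage, poppy, kale, fir, cedar, rye, plum, lily, fig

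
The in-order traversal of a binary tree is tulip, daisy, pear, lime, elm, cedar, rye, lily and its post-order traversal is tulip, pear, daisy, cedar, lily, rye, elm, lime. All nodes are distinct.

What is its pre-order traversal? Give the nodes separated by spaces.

lime daisy tulip pear elm rye cedar lily

The last element of post-order is the root; it splits in-order into left and right subtrees.
Root lime: left subtree has 3 nodes {tulip, daisy, pear}, right has 4 {elm, cedar, rye, lily}.
  Root daisy: left subtree has 1 node {tulip}, right has 1 {pear}.
  Root elm: left subtree has 0 nodes { }, right has 3 {cedar, rye, lily}.
    Root rye: left subtree has 1 node {cedar}, right has 1 {lily}.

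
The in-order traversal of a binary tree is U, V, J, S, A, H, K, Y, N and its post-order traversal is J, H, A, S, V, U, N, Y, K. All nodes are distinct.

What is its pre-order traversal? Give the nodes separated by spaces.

K U V S J A H Y N

The last element of post-order is the root; it splits in-order into left and right subtrees.
Root K: left subtree has 6 nodes {U, V, J, S, A, H}, right has 2 {Y, N}.
  Root U: left subtree has 0 nodes { }, right has 5 {V, J, S, A, H}.
    Root V: left subtree has 0 nodes { }, right has 4 {J, S, A, H}.
      Root S: left subtree has 1 node {J}, right has 2 {A, H}.
        Root A: left subtree has 0 nodes { }, right has 1 {H}.
  Root Y: left subtree has 0 nodes { }, right has 1 {N}.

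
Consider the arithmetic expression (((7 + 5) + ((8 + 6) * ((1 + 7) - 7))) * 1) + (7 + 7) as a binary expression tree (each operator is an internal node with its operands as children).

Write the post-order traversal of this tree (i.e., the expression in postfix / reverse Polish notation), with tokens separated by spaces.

Post-order on an expression tree gives postfix notation: for each operator, emit left operand, right operand, then the operator.

7 5 + 8 6 + 1 7 + 7 - * + 1 * 7 7 + +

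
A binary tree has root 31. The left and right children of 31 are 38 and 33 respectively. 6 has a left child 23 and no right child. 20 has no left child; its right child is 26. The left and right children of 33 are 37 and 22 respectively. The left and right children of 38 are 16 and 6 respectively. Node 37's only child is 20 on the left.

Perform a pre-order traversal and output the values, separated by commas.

Pre-order visits the node, then its left subtree, then its right subtree.
Visit 31.
At 31: go left to 38.
  Visit 38.
  At 38: go left to 16.
    16 is a leaf — visit 16.
  At 38: go right to 6.
    Visit 6.
    At 6: go left to 23.
      23 is a leaf — visit 23.
    At 6: no right child.
At 31: go right to 33.
  Visit 33.
  At 33: go left to 37.
    Visit 37.
    At 37: go left to 20.
      Visit 20.
      At 20: no left child.
      At 20: go right to 26.
        26 is a leaf — visit 26.
    At 37: no right child.
  At 33: go right to 22.
    22 is a leaf — visit 22.

31, 38, 16, 6, 23, 33, 37, 20, 26, 22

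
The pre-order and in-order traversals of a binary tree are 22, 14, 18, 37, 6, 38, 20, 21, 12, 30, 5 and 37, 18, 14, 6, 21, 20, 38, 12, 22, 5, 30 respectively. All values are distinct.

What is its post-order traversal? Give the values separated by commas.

37, 18, 21, 20, 12, 38, 6, 14, 5, 30, 22

The first element of pre-order is the root; it splits in-order into left and right subtrees.
Root 22: left subtree has 8 nodes {37, 18, 14, 6, 21, 20, 38, 12}, right has 2 {5, 30}.
  Root 14: left subtree has 2 nodes {37, 18}, right has 5 {6, 21, 20, 38, 12}.
    Root 18: left subtree has 1 node {37}, right has 0 { }.
    Root 6: left subtree has 0 nodes { }, right has 4 {21, 20, 38, 12}.
      Root 38: left subtree has 2 nodes {21, 20}, right has 1 {12}.
        Root 20: left subtree has 1 node {21}, right has 0 { }.
  Root 30: left subtree has 1 node {5}, right has 0 { }.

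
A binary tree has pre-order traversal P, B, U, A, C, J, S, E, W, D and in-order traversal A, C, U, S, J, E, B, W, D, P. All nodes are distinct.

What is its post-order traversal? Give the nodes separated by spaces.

The first element of pre-order is the root; it splits in-order into left and right subtrees.
Root P: left subtree has 9 nodes {A, C, U, S, J, E, B, W, D}, right has 0 { }.
  Root B: left subtree has 6 nodes {A, C, U, S, J, E}, right has 2 {W, D}.
    Root U: left subtree has 2 nodes {A, C}, right has 3 {S, J, E}.
      Root A: left subtree has 0 nodes { }, right has 1 {C}.
      Root J: left subtree has 1 node {S}, right has 1 {E}.
    Root W: left subtree has 0 nodes { }, right has 1 {D}.

C A S E J U D W B P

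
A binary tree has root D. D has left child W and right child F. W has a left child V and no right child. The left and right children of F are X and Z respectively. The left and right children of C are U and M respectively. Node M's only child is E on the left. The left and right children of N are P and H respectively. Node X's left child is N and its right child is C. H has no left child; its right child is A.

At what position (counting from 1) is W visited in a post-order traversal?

Post-order visits the left subtree, then the right subtree, then the node.
At D: go left to W.
  At W: go left to V.
    V is a leaf — visit V.
  At W: no right child.
  Visit W.
At D: go right to F.
  At F: go left to X.
    At X: go left to N.
      At N: go left to P.
        P is a leaf — visit P.
      At N: go right to H.
        At H: no left child.
        At H: go right to A.
          A is a leaf — visit A.
        Visit H.
      Visit N.
    At X: go right to C.
      At C: go left to U.
        U is a leaf — visit U.
      At C: go right to M.
        At M: go left to E.
          E is a leaf — visit E.
        At M: no right child.
        Visit M.
      Visit C.
    Visit X.
  At F: go right to Z.
    Z is a leaf — visit Z.
  Visit F.
Visit D.
Full post-order sequence: V, W, P, A, H, N, U, E, M, C, X, Z, F, D.

2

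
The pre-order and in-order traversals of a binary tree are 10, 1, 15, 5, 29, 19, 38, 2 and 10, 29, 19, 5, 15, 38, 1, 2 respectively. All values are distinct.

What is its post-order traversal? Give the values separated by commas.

19, 29, 5, 38, 15, 2, 1, 10

The first element of pre-order is the root; it splits in-order into left and right subtrees.
Root 10: left subtree has 0 nodes { }, right has 7 {29, 19, 5, 15, 38, 1, 2}.
  Root 1: left subtree has 5 nodes {29, 19, 5, 15, 38}, right has 1 {2}.
    Root 15: left subtree has 3 nodes {29, 19, 5}, right has 1 {38}.
      Root 5: left subtree has 2 nodes {29, 19}, right has 0 { }.
        Root 29: left subtree has 0 nodes { }, right has 1 {19}.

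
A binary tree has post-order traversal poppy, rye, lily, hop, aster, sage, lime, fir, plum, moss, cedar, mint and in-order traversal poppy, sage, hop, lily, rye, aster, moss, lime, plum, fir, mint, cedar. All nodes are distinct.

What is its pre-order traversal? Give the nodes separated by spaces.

mint moss sage poppy aster hop lily rye plum lime fir cedar

The last element of post-order is the root; it splits in-order into left and right subtrees.
Root mint: left subtree has 10 nodes {poppy, sage, hop, lily, rye, aster, moss, lime, plum, fir}, right has 1 {cedar}.
  Root moss: left subtree has 6 nodes {poppy, sage, hop, lily, rye, aster}, right has 3 {lime, plum, fir}.
    Root sage: left subtree has 1 node {poppy}, right has 4 {hop, lily, rye, aster}.
      Root aster: left subtree has 3 nodes {hop, lily, rye}, right has 0 { }.
        Root hop: left subtree has 0 nodes { }, right has 2 {lily, rye}.
          Root lily: left subtree has 0 nodes { }, right has 1 {rye}.
    Root plum: left subtree has 1 node {lime}, right has 1 {fir}.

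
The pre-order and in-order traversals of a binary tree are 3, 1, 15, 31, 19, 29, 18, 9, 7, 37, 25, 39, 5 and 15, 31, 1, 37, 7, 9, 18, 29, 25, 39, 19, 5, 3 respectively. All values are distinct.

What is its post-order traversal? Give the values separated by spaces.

31 15 37 7 9 18 39 25 29 5 19 1 3

The first element of pre-order is the root; it splits in-order into left and right subtrees.
Root 3: left subtree has 12 nodes {15, 31, 1, 37, 7, 9, 18, 29, 25, 39, 19, 5}, right has 0 { }.
  Root 1: left subtree has 2 nodes {15, 31}, right has 9 {37, 7, 9, 18, 29, 25, 39, 19, 5}.
    Root 15: left subtree has 0 nodes { }, right has 1 {31}.
    Root 19: left subtree has 7 nodes {37, 7, 9, 18, 29, 25, 39}, right has 1 {5}.
      Root 29: left subtree has 4 nodes {37, 7, 9, 18}, right has 2 {25, 39}.
        Root 18: left subtree has 3 nodes {37, 7, 9}, right has 0 { }.
          Root 9: left subtree has 2 nodes {37, 7}, right has 0 { }.
            Root 7: left subtree has 1 node {37}, right has 0 { }.
        Root 25: left subtree has 0 nodes { }, right has 1 {39}.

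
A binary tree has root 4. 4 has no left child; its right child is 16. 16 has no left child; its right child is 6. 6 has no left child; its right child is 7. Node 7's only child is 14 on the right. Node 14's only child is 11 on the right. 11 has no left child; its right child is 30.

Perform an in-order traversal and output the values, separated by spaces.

In-order visits the left subtree, then the node, then the right subtree.
At 4: no left child.
Visit 4.
At 4: go right to 16.
  At 16: no left child.
  Visit 16.
  At 16: go right to 6.
    At 6: no left child.
    Visit 6.
    At 6: go right to 7.
      At 7: no left child.
      Visit 7.
      At 7: go right to 14.
        At 14: no left child.
        Visit 14.
        At 14: go right to 11.
          At 11: no left child.
          Visit 11.
          At 11: go right to 30.
            30 is a leaf — visit 30.

4 16 6 7 14 11 30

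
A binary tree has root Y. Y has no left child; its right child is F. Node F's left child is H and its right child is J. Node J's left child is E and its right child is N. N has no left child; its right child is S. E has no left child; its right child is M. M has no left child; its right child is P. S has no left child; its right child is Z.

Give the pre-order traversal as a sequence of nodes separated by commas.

Pre-order visits the node, then its left subtree, then its right subtree.
Visit Y.
At Y: no left child.
At Y: go right to F.
  Visit F.
  At F: go left to H.
    H is a leaf — visit H.
  At F: go right to J.
    Visit J.
    At J: go left to E.
      Visit E.
      At E: no left child.
      At E: go right to M.
        Visit M.
        At M: no left child.
        At M: go right to P.
          P is a leaf — visit P.
    At J: go right to N.
      Visit N.
      At N: no left child.
      At N: go right to S.
        Visit S.
        At S: no left child.
        At S: go right to Z.
          Z is a leaf — visit Z.

Y, F, H, J, E, M, P, N, S, Z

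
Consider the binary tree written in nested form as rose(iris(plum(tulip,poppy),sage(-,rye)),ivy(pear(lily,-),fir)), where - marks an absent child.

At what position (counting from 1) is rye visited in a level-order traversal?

10

Level-order visits nodes level by level from the root, left to right within each level.
Level 0: rose
Level 1: iris, ivy
Level 2: plum, sage, pear, fir
Level 3: tulip, poppy, rye, lily
Full level-order sequence: rose, iris, ivy, plum, sage, pear, fir, tulip, poppy, rye, lily.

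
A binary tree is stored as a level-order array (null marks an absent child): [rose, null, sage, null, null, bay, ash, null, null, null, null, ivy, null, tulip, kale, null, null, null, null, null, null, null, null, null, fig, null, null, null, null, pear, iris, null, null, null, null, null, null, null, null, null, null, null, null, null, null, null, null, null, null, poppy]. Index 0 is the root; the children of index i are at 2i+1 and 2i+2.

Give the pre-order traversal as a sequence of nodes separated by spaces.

rose sage bay ivy fig poppy ash tulip kale pear iris

Pre-order visits the node, then its left subtree, then its right subtree.
Visit rose.
At rose: no left child.
At rose: go right to sage.
  Visit sage.
  At sage: go left to bay.
    Visit bay.
    At bay: go left to ivy.
      Visit ivy.
      At ivy: no left child.
      At ivy: go right to fig.
        Visit fig.
        At fig: go left to poppy.
          poppy is a leaf — visit poppy.
        At fig: no right child.
    At bay: no right child.
  At sage: go right to ash.
    Visit ash.
    At ash: go left to tulip.
      tulip is a leaf — visit tulip.
    At ash: go right to kale.
      Visit kale.
      At kale: go left to pear.
        pear is a leaf — visit pear.
      At kale: go right to iris.
        iris is a leaf — visit iris.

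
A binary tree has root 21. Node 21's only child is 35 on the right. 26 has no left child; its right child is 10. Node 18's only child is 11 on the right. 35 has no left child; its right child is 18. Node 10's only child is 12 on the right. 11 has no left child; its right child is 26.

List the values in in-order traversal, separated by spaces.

21 35 18 11 26 10 12

In-order visits the left subtree, then the node, then the right subtree.
At 21: no left child.
Visit 21.
At 21: go right to 35.
  At 35: no left child.
  Visit 35.
  At 35: go right to 18.
    At 18: no left child.
    Visit 18.
    At 18: go right to 11.
      At 11: no left child.
      Visit 11.
      At 11: go right to 26.
        At 26: no left child.
        Visit 26.
        At 26: go right to 10.
          At 10: no left child.
          Visit 10.
          At 10: go right to 12.
            12 is a leaf — visit 12.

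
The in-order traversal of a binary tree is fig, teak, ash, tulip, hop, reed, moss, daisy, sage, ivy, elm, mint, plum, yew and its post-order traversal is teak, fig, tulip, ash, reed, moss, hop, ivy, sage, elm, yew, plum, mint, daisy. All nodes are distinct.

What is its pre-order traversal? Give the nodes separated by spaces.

daisy hop ash fig teak tulip moss reed mint elm sage ivy plum yew

The last element of post-order is the root; it splits in-order into left and right subtrees.
Root daisy: left subtree has 7 nodes {fig, teak, ash, tulip, hop, reed, moss}, right has 6 {sage, ivy, elm, mint, plum, yew}.
  Root hop: left subtree has 4 nodes {fig, teak, ash, tulip}, right has 2 {reed, moss}.
    Root ash: left subtree has 2 nodes {fig, teak}, right has 1 {tulip}.
      Root fig: left subtree has 0 nodes { }, right has 1 {teak}.
    Root moss: left subtree has 1 node {reed}, right has 0 { }.
  Root mint: left subtree has 3 nodes {sage, ivy, elm}, right has 2 {plum, yew}.
    Root elm: left subtree has 2 nodes {sage, ivy}, right has 0 { }.
      Root sage: left subtree has 0 nodes { }, right has 1 {ivy}.
    Root plum: left subtree has 0 nodes { }, right has 1 {yew}.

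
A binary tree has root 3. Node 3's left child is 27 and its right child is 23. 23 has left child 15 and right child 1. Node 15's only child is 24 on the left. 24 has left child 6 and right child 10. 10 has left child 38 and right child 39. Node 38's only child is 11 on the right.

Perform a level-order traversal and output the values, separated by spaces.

Level-order visits nodes level by level from the root, left to right within each level.
Level 0: 3
Level 1: 27, 23
Level 2: 15, 1
Level 3: 24
Level 4: 6, 10
Level 5: 38, 39
Level 6: 11

3 27 23 15 1 24 6 10 38 39 11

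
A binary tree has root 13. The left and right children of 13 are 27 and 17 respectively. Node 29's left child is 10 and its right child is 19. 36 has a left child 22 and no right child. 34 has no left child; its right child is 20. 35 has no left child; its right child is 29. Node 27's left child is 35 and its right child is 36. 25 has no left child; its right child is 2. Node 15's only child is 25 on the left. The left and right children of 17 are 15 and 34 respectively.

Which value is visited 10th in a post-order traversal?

15

Post-order visits the left subtree, then the right subtree, then the node.
At 13: go left to 27.
  At 27: go left to 35.
    At 35: no left child.
    At 35: go right to 29.
      At 29: go left to 10.
        10 is a leaf — visit 10.
      At 29: go right to 19.
        19 is a leaf — visit 19.
      Visit 29.
    Visit 35.
  At 27: go right to 36.
    At 36: go left to 22.
      22 is a leaf — visit 22.
    At 36: no right child.
    Visit 36.
  Visit 27.
At 13: go right to 17.
  At 17: go left to 15.
    At 15: go left to 25.
      At 25: no left child.
      At 25: go right to 2.
        2 is a leaf — visit 2.
      Visit 25.
    At 15: no right child.
    Visit 15.
  At 17: go right to 34.
    At 34: no left child.
    At 34: go right to 20.
      20 is a leaf — visit 20.
    Visit 34.
  Visit 17.
Visit 13.
Full post-order sequence: 10, 19, 29, 35, 22, 36, 27, 2, 25, 15, 20, 34, 17, 13.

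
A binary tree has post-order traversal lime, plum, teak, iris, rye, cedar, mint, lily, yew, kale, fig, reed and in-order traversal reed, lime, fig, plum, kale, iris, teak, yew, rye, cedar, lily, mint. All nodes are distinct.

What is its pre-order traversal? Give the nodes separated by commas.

reed, fig, lime, kale, plum, yew, iris, teak, lily, cedar, rye, mint

The last element of post-order is the root; it splits in-order into left and right subtrees.
Root reed: left subtree has 0 nodes { }, right has 11 {lime, fig, plum, kale, iris, teak, yew, rye, cedar, lily, mint}.
  Root fig: left subtree has 1 node {lime}, right has 9 {plum, kale, iris, teak, yew, rye, cedar, lily, mint}.
    Root kale: left subtree has 1 node {plum}, right has 7 {iris, teak, yew, rye, cedar, lily, mint}.
      Root yew: left subtree has 2 nodes {iris, teak}, right has 4 {rye, cedar, lily, mint}.
        Root iris: left subtree has 0 nodes { }, right has 1 {teak}.
        Root lily: left subtree has 2 nodes {rye, cedar}, right has 1 {mint}.
          Root cedar: left subtree has 1 node {rye}, right has 0 { }.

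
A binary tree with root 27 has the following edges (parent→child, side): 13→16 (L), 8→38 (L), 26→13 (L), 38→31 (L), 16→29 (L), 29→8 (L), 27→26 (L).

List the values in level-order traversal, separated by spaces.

27 26 13 16 29 8 38 31

Level-order visits nodes level by level from the root, left to right within each level.
Level 0: 27
Level 1: 26
Level 2: 13
Level 3: 16
Level 4: 29
Level 5: 8
Level 6: 38
Level 7: 31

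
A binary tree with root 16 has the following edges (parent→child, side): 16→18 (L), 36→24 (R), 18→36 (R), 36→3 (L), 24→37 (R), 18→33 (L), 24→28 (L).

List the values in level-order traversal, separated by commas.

Level-order visits nodes level by level from the root, left to right within each level.
Level 0: 16
Level 1: 18
Level 2: 33, 36
Level 3: 3, 24
Level 4: 28, 37

16, 18, 33, 36, 3, 24, 28, 37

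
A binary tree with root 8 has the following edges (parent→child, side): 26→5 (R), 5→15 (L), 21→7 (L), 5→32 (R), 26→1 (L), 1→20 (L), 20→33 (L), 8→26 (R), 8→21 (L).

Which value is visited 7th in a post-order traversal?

Post-order visits the left subtree, then the right subtree, then the node.
At 8: go left to 21.
  At 21: go left to 7.
    7 is a leaf — visit 7.
  At 21: no right child.
  Visit 21.
At 8: go right to 26.
  At 26: go left to 1.
    At 1: go left to 20.
      At 20: go left to 33.
        33 is a leaf — visit 33.
      At 20: no right child.
      Visit 20.
    At 1: no right child.
    Visit 1.
  At 26: go right to 5.
    At 5: go left to 15.
      15 is a leaf — visit 15.
    At 5: go right to 32.
      32 is a leaf — visit 32.
    Visit 5.
  Visit 26.
Visit 8.
Full post-order sequence: 7, 21, 33, 20, 1, 15, 32, 5, 26, 8.

32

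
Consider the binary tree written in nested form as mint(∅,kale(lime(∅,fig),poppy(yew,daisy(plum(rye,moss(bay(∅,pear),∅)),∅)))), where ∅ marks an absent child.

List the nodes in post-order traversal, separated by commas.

fig, lime, yew, rye, pear, bay, moss, plum, daisy, poppy, kale, mint

Post-order visits the left subtree, then the right subtree, then the node.
At mint: no left child.
At mint: go right to kale.
  At kale: go left to lime.
    At lime: no left child.
    At lime: go right to fig.
      fig is a leaf — visit fig.
    Visit lime.
  At kale: go right to poppy.
    At poppy: go left to yew.
      yew is a leaf — visit yew.
    At poppy: go right to daisy.
      At daisy: go left to plum.
        At plum: go left to rye.
          rye is a leaf — visit rye.
        At plum: go right to moss.
          At moss: go left to bay.
            At bay: no left child.
            At bay: go right to pear.
              pear is a leaf — visit pear.
            Visit bay.
          At moss: no right child.
          Visit moss.
        Visit plum.
      At daisy: no right child.
      Visit daisy.
    Visit poppy.
  Visit kale.
Visit mint.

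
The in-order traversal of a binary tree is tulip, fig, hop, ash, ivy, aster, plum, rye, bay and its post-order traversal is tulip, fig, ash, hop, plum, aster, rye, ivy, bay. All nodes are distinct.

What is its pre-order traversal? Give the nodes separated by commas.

bay, ivy, hop, fig, tulip, ash, rye, aster, plum

The last element of post-order is the root; it splits in-order into left and right subtrees.
Root bay: left subtree has 8 nodes {tulip, fig, hop, ash, ivy, aster, plum, rye}, right has 0 { }.
  Root ivy: left subtree has 4 nodes {tulip, fig, hop, ash}, right has 3 {aster, plum, rye}.
    Root hop: left subtree has 2 nodes {tulip, fig}, right has 1 {ash}.
      Root fig: left subtree has 1 node {tulip}, right has 0 { }.
    Root rye: left subtree has 2 nodes {aster, plum}, right has 0 { }.
      Root aster: left subtree has 0 nodes { }, right has 1 {plum}.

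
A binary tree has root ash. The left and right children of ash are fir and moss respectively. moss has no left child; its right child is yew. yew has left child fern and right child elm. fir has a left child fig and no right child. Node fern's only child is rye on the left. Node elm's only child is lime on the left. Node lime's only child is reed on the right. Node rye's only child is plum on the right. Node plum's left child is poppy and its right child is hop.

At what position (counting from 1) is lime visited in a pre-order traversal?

Pre-order visits the node, then its left subtree, then its right subtree.
Visit ash.
At ash: go left to fir.
  Visit fir.
  At fir: go left to fig.
    fig is a leaf — visit fig.
  At fir: no right child.
At ash: go right to moss.
  Visit moss.
  At moss: no left child.
  At moss: go right to yew.
    Visit yew.
    At yew: go left to fern.
      Visit fern.
      At fern: go left to rye.
        Visit rye.
        At rye: no left child.
        At rye: go right to plum.
          Visit plum.
          At plum: go left to poppy.
            poppy is a leaf — visit poppy.
          At plum: go right to hop.
            hop is a leaf — visit hop.
      At fern: no right child.
    At yew: go right to elm.
      Visit elm.
      At elm: go left to lime.
        Visit lime.
        At lime: no left child.
        At lime: go right to reed.
          reed is a leaf — visit reed.
      At elm: no right child.
Full pre-order sequence: ash, fir, fig, moss, yew, fern, rye, plum, poppy, hop, elm, lime, reed.

12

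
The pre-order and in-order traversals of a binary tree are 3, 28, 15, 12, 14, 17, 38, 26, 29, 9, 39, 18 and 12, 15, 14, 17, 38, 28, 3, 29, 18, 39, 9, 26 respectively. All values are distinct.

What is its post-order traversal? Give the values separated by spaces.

The first element of pre-order is the root; it splits in-order into left and right subtrees.
Root 3: left subtree has 6 nodes {12, 15, 14, 17, 38, 28}, right has 5 {29, 18, 39, 9, 26}.
  Root 28: left subtree has 5 nodes {12, 15, 14, 17, 38}, right has 0 { }.
    Root 15: left subtree has 1 node {12}, right has 3 {14, 17, 38}.
      Root 14: left subtree has 0 nodes { }, right has 2 {17, 38}.
        Root 17: left subtree has 0 nodes { }, right has 1 {38}.
  Root 26: left subtree has 4 nodes {29, 18, 39, 9}, right has 0 { }.
    Root 29: left subtree has 0 nodes { }, right has 3 {18, 39, 9}.
      Root 9: left subtree has 2 nodes {18, 39}, right has 0 { }.
        Root 39: left subtree has 1 node {18}, right has 0 { }.

12 38 17 14 15 28 18 39 9 29 26 3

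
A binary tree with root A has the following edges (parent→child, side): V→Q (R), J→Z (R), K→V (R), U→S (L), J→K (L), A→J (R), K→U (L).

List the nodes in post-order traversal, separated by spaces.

Post-order visits the left subtree, then the right subtree, then the node.
At A: no left child.
At A: go right to J.
  At J: go left to K.
    At K: go left to U.
      At U: go left to S.
        S is a leaf — visit S.
      At U: no right child.
      Visit U.
    At K: go right to V.
      At V: no left child.
      At V: go right to Q.
        Q is a leaf — visit Q.
      Visit V.
    Visit K.
  At J: go right to Z.
    Z is a leaf — visit Z.
  Visit J.
Visit A.

S U Q V K Z J A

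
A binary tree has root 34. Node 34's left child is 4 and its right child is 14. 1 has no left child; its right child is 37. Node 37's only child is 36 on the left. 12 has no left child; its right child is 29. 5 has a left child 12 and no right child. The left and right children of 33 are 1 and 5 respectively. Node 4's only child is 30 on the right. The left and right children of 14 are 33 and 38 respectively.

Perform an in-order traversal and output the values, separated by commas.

In-order visits the left subtree, then the node, then the right subtree.
At 34: go left to 4.
  At 4: no left child.
  Visit 4.
  At 4: go right to 30.
    30 is a leaf — visit 30.
Visit 34.
At 34: go right to 14.
  At 14: go left to 33.
    At 33: go left to 1.
      At 1: no left child.
      Visit 1.
      At 1: go right to 37.
        At 37: go left to 36.
          36 is a leaf — visit 36.
        Visit 37.
        At 37: no right child.
    Visit 33.
    At 33: go right to 5.
      At 5: go left to 12.
        At 12: no left child.
        Visit 12.
        At 12: go right to 29.
          29 is a leaf — visit 29.
      Visit 5.
      At 5: no right child.
  Visit 14.
  At 14: go right to 38.
    38 is a leaf — visit 38.

4, 30, 34, 1, 36, 37, 33, 12, 29, 5, 14, 38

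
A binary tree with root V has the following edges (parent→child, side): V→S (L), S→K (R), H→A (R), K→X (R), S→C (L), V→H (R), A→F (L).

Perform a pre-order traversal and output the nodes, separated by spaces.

Pre-order visits the node, then its left subtree, then its right subtree.
Visit V.
At V: go left to S.
  Visit S.
  At S: go left to C.
    C is a leaf — visit C.
  At S: go right to K.
    Visit K.
    At K: no left child.
    At K: go right to X.
      X is a leaf — visit X.
At V: go right to H.
  Visit H.
  At H: no left child.
  At H: go right to A.
    Visit A.
    At A: go left to F.
      F is a leaf — visit F.
    At A: no right child.

V S C K X H A F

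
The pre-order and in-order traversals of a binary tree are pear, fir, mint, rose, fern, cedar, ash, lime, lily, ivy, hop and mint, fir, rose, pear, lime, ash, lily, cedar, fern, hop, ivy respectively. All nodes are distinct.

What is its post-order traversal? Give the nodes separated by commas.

mint, rose, fir, lime, lily, ash, cedar, hop, ivy, fern, pear

The first element of pre-order is the root; it splits in-order into left and right subtrees.
Root pear: left subtree has 3 nodes {mint, fir, rose}, right has 7 {lime, ash, lily, cedar, fern, hop, ivy}.
  Root fir: left subtree has 1 node {mint}, right has 1 {rose}.
  Root fern: left subtree has 4 nodes {lime, ash, lily, cedar}, right has 2 {hop, ivy}.
    Root cedar: left subtree has 3 nodes {lime, ash, lily}, right has 0 { }.
      Root ash: left subtree has 1 node {lime}, right has 1 {lily}.
    Root ivy: left subtree has 1 node {hop}, right has 0 { }.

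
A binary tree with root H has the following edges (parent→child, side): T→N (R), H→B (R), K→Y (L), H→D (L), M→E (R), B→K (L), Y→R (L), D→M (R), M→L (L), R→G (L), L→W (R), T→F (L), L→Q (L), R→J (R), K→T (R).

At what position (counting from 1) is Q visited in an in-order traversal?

2

In-order visits the left subtree, then the node, then the right subtree.
At H: go left to D.
  At D: no left child.
  Visit D.
  At D: go right to M.
    At M: go left to L.
      At L: go left to Q.
        Q is a leaf — visit Q.
      Visit L.
      At L: go right to W.
        W is a leaf — visit W.
    Visit M.
    At M: go right to E.
      E is a leaf — visit E.
Visit H.
At H: go right to B.
  At B: go left to K.
    At K: go left to Y.
      At Y: go left to R.
        At R: go left to G.
          G is a leaf — visit G.
        Visit R.
        At R: go right to J.
          J is a leaf — visit J.
      Visit Y.
      At Y: no right child.
    Visit K.
    At K: go right to T.
      At T: go left to F.
        F is a leaf — visit F.
      Visit T.
      At T: go right to N.
        N is a leaf — visit N.
  Visit B.
  At B: no right child.
Full in-order sequence: D, Q, L, W, M, E, H, G, R, J, Y, K, F, T, N, B.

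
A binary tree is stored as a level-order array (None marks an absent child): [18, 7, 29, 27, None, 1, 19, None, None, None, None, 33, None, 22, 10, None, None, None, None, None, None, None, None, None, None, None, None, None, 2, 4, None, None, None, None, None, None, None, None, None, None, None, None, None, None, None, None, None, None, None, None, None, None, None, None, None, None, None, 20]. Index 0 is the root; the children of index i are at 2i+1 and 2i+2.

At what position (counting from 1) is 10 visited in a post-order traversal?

9

Post-order visits the left subtree, then the right subtree, then the node.
At 18: go left to 7.
  At 7: go left to 27.
    27 is a leaf — visit 27.
  At 7: no right child.
  Visit 7.
At 18: go right to 29.
  At 29: go left to 1.
    At 1: go left to 33.
      33 is a leaf — visit 33.
    At 1: no right child.
    Visit 1.
  At 29: go right to 19.
    At 19: go left to 22.
      At 22: no left child.
      At 22: go right to 2.
        At 2: go left to 20.
          20 is a leaf — visit 20.
        At 2: no right child.
        Visit 2.
      Visit 22.
    At 19: go right to 10.
      At 10: go left to 4.
        4 is a leaf — visit 4.
      At 10: no right child.
      Visit 10.
    Visit 19.
  Visit 29.
Visit 18.
Full post-order sequence: 27, 7, 33, 1, 20, 2, 22, 4, 10, 19, 29, 18.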